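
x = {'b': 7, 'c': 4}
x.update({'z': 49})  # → {'b': 7, 'c': 4, 'z': 49}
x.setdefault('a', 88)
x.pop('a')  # 88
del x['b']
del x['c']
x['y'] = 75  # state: {'z': 49, 'y': 75}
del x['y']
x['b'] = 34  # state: {'z': 49, 'b': 34}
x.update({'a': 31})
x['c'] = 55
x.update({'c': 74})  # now {'z': 49, 'b': 34, 'a': 31, 'c': 74}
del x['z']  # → {'b': 34, 'a': 31, 'c': 74}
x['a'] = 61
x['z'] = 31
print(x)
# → {'b': 34, 'a': 61, 'c': 74, 'z': 31}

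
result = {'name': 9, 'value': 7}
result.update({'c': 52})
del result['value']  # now {'name': 9, 'c': 52}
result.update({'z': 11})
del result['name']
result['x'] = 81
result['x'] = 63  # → {'c': 52, 'z': 11, 'x': 63}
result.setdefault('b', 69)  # 69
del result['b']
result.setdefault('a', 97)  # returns 97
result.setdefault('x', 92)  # 63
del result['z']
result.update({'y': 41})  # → {'c': 52, 'x': 63, 'a': 97, 'y': 41}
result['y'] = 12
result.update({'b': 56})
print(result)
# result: {'c': 52, 'x': 63, 'a': 97, 'y': 12, 'b': 56}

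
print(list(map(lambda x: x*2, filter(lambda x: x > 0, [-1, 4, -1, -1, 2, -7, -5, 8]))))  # [8, 4, 16]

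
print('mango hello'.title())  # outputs Mango Hello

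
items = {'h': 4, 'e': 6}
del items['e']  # {'h': 4}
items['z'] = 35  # {'h': 4, 'z': 35}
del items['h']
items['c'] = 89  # {'z': 35, 'c': 89}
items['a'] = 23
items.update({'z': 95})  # {'z': 95, 'c': 89, 'a': 23}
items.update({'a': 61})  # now {'z': 95, 'c': 89, 'a': 61}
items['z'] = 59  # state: {'z': 59, 'c': 89, 'a': 61}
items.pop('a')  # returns 61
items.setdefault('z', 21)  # 59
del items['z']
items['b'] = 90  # {'c': 89, 'b': 90}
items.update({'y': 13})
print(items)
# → {'c': 89, 'b': 90, 'y': 13}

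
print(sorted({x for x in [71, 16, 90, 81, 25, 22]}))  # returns [16, 22, 25, 71, 81, 90]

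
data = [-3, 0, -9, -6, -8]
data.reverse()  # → [-8, -6, -9, 0, -3]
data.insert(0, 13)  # [13, -8, -6, -9, 0, -3]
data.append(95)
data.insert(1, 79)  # [13, 79, -8, -6, -9, 0, -3, 95]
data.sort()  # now [-9, -8, -6, -3, 0, 13, 79, 95]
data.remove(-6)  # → [-9, -8, -3, 0, 13, 79, 95]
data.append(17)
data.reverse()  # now [17, 95, 79, 13, 0, -3, -8, -9]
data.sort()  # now [-9, -8, -3, 0, 13, 17, 79, 95]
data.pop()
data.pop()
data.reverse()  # [17, 13, 0, -3, -8, -9]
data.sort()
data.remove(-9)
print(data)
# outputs [-8, -3, 0, 13, 17]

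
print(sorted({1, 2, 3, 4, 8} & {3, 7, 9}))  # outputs [3]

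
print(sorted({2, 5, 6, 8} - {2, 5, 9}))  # [6, 8]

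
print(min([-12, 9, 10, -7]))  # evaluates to -12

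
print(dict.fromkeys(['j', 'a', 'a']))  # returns {'j': None, 'a': None}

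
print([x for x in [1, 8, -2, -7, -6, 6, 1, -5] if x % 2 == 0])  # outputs [8, -2, -6, 6]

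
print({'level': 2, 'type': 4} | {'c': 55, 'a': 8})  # {'level': 2, 'type': 4, 'c': 55, 'a': 8}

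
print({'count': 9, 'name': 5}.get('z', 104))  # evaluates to 104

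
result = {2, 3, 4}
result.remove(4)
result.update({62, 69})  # {2, 3, 62, 69}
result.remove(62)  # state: {2, 3, 69}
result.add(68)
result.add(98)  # {2, 3, 68, 69, 98}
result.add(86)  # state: {2, 3, 68, 69, 86, 98}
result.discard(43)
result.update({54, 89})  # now {2, 3, 54, 68, 69, 86, 89, 98}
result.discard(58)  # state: {2, 3, 54, 68, 69, 86, 89, 98}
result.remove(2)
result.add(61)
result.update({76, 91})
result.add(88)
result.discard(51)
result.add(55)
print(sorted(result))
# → [3, 54, 55, 61, 68, 69, 76, 86, 88, 89, 91, 98]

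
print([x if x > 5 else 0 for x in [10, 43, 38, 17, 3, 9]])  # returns [10, 43, 38, 17, 0, 9]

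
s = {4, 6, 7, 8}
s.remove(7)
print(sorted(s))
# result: [4, 6, 8]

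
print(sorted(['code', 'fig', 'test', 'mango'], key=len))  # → ['fig', 'code', 'test', 'mango']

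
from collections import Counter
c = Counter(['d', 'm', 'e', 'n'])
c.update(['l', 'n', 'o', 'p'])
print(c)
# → Counter({'n': 2, 'd': 1, 'm': 1, 'e': 1, 'l': 1, 'o': 1, 'p': 1})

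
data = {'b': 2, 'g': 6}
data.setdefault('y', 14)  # 14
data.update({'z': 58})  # {'b': 2, 'g': 6, 'y': 14, 'z': 58}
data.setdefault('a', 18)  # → 18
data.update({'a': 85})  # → {'b': 2, 'g': 6, 'y': 14, 'z': 58, 'a': 85}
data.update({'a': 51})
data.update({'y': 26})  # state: {'b': 2, 'g': 6, 'y': 26, 'z': 58, 'a': 51}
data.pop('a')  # 51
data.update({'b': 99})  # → {'b': 99, 'g': 6, 'y': 26, 'z': 58}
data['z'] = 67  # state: {'b': 99, 'g': 6, 'y': 26, 'z': 67}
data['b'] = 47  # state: {'b': 47, 'g': 6, 'y': 26, 'z': 67}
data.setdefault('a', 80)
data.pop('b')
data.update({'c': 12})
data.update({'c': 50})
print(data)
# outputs {'g': 6, 'y': 26, 'z': 67, 'a': 80, 'c': 50}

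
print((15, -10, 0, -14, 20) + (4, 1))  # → (15, -10, 0, -14, 20, 4, 1)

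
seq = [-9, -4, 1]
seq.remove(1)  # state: [-9, -4]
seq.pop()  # -4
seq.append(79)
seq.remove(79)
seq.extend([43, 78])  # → [-9, 43, 78]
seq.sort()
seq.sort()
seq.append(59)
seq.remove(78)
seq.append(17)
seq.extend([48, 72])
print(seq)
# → [-9, 43, 59, 17, 48, 72]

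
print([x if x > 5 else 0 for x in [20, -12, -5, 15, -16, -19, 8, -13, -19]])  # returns [20, 0, 0, 15, 0, 0, 8, 0, 0]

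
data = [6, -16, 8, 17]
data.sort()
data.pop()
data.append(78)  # [-16, 6, 8, 78]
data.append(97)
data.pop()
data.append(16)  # [-16, 6, 8, 78, 16]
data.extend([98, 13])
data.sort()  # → [-16, 6, 8, 13, 16, 78, 98]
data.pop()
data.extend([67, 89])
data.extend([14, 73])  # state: [-16, 6, 8, 13, 16, 78, 67, 89, 14, 73]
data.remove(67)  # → [-16, 6, 8, 13, 16, 78, 89, 14, 73]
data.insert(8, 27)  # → [-16, 6, 8, 13, 16, 78, 89, 14, 27, 73]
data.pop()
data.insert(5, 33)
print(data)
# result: [-16, 6, 8, 13, 16, 33, 78, 89, 14, 27]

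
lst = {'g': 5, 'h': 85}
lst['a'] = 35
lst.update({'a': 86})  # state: {'g': 5, 'h': 85, 'a': 86}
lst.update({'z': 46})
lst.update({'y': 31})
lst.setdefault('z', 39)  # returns 46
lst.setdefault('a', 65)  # 86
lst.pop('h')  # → 85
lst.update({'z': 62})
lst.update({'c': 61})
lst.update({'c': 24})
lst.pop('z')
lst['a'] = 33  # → {'g': 5, 'a': 33, 'y': 31, 'c': 24}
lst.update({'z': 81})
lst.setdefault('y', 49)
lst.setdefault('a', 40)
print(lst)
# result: {'g': 5, 'a': 33, 'y': 31, 'c': 24, 'z': 81}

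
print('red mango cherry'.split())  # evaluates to ['red', 'mango', 'cherry']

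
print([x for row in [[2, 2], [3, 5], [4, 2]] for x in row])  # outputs [2, 2, 3, 5, 4, 2]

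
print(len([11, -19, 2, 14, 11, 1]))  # 6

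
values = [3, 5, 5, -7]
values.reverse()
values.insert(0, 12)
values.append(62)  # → [12, -7, 5, 5, 3, 62]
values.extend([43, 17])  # [12, -7, 5, 5, 3, 62, 43, 17]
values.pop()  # 17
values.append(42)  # [12, -7, 5, 5, 3, 62, 43, 42]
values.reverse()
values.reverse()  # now [12, -7, 5, 5, 3, 62, 43, 42]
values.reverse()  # [42, 43, 62, 3, 5, 5, -7, 12]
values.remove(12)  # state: [42, 43, 62, 3, 5, 5, -7]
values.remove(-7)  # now [42, 43, 62, 3, 5, 5]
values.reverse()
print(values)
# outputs [5, 5, 3, 62, 43, 42]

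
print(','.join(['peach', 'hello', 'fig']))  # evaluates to peach,hello,fig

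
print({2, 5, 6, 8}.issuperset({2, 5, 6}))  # True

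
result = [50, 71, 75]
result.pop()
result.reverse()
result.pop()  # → 50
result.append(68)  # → [71, 68]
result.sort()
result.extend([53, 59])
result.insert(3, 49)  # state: [68, 71, 53, 49, 59]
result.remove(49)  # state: [68, 71, 53, 59]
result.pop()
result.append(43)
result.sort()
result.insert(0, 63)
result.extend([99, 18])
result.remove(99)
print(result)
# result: [63, 43, 53, 68, 71, 18]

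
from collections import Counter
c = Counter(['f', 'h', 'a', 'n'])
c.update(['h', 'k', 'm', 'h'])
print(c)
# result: Counter({'h': 3, 'f': 1, 'a': 1, 'n': 1, 'k': 1, 'm': 1})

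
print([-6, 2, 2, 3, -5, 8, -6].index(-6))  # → 0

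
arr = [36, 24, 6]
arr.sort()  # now [6, 24, 36]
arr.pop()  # 36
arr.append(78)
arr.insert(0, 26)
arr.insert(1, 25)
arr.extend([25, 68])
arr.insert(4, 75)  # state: [26, 25, 6, 24, 75, 78, 25, 68]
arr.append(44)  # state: [26, 25, 6, 24, 75, 78, 25, 68, 44]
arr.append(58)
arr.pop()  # 58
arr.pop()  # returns 44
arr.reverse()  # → [68, 25, 78, 75, 24, 6, 25, 26]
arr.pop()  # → 26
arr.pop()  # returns 25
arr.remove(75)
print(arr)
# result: [68, 25, 78, 24, 6]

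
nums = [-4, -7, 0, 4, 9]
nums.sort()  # [-7, -4, 0, 4, 9]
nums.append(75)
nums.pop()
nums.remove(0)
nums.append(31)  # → [-7, -4, 4, 9, 31]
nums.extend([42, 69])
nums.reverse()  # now [69, 42, 31, 9, 4, -4, -7]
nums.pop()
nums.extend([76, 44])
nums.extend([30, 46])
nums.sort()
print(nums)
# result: [-4, 4, 9, 30, 31, 42, 44, 46, 69, 76]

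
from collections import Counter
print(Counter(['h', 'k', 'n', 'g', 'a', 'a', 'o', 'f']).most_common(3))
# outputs [('a', 2), ('h', 1), ('k', 1)]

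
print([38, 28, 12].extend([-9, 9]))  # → None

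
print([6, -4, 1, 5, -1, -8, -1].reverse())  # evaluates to None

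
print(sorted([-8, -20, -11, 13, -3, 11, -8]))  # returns [-20, -11, -8, -8, -3, 11, 13]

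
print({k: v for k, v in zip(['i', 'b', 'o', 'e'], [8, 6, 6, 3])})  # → {'i': 8, 'b': 6, 'o': 6, 'e': 3}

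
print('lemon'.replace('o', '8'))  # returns lem8n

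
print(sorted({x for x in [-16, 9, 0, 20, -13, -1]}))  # [-16, -13, -1, 0, 9, 20]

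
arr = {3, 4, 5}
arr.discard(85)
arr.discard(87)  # {3, 4, 5}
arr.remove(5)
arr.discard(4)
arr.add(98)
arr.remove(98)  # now {3}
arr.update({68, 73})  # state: {3, 68, 73}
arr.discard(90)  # {3, 68, 73}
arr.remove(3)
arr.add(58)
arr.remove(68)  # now {58, 73}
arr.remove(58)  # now {73}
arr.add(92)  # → {73, 92}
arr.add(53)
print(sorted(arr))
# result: [53, 73, 92]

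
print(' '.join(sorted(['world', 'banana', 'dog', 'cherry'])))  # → banana cherry dog world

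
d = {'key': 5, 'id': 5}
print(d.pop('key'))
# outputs 5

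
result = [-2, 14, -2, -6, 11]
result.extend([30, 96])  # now [-2, 14, -2, -6, 11, 30, 96]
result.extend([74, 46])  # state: [-2, 14, -2, -6, 11, 30, 96, 74, 46]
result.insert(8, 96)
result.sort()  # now [-6, -2, -2, 11, 14, 30, 46, 74, 96, 96]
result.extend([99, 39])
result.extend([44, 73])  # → [-6, -2, -2, 11, 14, 30, 46, 74, 96, 96, 99, 39, 44, 73]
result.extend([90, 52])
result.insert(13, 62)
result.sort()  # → [-6, -2, -2, 11, 14, 30, 39, 44, 46, 52, 62, 73, 74, 90, 96, 96, 99]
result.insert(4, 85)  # [-6, -2, -2, 11, 85, 14, 30, 39, 44, 46, 52, 62, 73, 74, 90, 96, 96, 99]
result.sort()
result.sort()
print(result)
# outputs [-6, -2, -2, 11, 14, 30, 39, 44, 46, 52, 62, 73, 74, 85, 90, 96, 96, 99]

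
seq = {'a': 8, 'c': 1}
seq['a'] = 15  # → {'a': 15, 'c': 1}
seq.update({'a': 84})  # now {'a': 84, 'c': 1}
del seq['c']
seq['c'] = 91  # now {'a': 84, 'c': 91}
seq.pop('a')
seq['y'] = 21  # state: {'c': 91, 'y': 21}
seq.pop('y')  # 21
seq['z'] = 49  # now {'c': 91, 'z': 49}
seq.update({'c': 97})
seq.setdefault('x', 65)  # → 65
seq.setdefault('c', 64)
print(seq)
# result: {'c': 97, 'z': 49, 'x': 65}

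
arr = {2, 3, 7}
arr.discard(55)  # {2, 3, 7}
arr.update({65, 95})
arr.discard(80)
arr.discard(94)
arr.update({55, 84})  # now {2, 3, 7, 55, 65, 84, 95}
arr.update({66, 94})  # {2, 3, 7, 55, 65, 66, 84, 94, 95}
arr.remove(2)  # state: {3, 7, 55, 65, 66, 84, 94, 95}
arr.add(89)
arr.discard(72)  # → {3, 7, 55, 65, 66, 84, 89, 94, 95}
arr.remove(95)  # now {3, 7, 55, 65, 66, 84, 89, 94}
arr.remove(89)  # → {3, 7, 55, 65, 66, 84, 94}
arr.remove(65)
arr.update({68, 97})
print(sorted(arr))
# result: [3, 7, 55, 66, 68, 84, 94, 97]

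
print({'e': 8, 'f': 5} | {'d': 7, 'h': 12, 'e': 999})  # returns {'e': 999, 'f': 5, 'd': 7, 'h': 12}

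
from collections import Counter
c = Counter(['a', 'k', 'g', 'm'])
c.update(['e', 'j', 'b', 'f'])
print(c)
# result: Counter({'a': 1, 'k': 1, 'g': 1, 'm': 1, 'e': 1, 'j': 1, 'b': 1, 'f': 1})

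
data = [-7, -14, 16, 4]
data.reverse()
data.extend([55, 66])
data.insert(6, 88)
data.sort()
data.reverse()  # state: [88, 66, 55, 16, 4, -7, -14]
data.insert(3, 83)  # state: [88, 66, 55, 83, 16, 4, -7, -14]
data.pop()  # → -14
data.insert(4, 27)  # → [88, 66, 55, 83, 27, 16, 4, -7]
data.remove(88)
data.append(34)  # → [66, 55, 83, 27, 16, 4, -7, 34]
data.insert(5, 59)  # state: [66, 55, 83, 27, 16, 59, 4, -7, 34]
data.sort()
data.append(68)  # [-7, 4, 16, 27, 34, 55, 59, 66, 83, 68]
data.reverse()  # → [68, 83, 66, 59, 55, 34, 27, 16, 4, -7]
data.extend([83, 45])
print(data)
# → [68, 83, 66, 59, 55, 34, 27, 16, 4, -7, 83, 45]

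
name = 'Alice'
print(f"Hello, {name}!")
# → Hello, Alice!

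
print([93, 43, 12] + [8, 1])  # [93, 43, 12, 8, 1]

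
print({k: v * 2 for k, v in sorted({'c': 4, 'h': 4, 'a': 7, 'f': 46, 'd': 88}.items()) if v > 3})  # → {'a': 14, 'c': 8, 'd': 176, 'f': 92, 'h': 8}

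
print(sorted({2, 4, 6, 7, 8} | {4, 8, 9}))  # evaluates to [2, 4, 6, 7, 8, 9]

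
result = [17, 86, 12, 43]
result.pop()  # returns 43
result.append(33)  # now [17, 86, 12, 33]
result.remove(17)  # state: [86, 12, 33]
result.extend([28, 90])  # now [86, 12, 33, 28, 90]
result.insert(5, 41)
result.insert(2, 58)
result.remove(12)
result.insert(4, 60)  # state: [86, 58, 33, 28, 60, 90, 41]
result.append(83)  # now [86, 58, 33, 28, 60, 90, 41, 83]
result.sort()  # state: [28, 33, 41, 58, 60, 83, 86, 90]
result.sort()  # [28, 33, 41, 58, 60, 83, 86, 90]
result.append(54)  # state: [28, 33, 41, 58, 60, 83, 86, 90, 54]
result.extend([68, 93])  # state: [28, 33, 41, 58, 60, 83, 86, 90, 54, 68, 93]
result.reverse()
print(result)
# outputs [93, 68, 54, 90, 86, 83, 60, 58, 41, 33, 28]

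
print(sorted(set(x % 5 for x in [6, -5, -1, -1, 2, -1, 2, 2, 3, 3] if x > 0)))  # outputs [1, 2, 3]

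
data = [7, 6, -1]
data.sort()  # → [-1, 6, 7]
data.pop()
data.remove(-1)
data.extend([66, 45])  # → [6, 66, 45]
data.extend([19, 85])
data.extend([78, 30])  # [6, 66, 45, 19, 85, 78, 30]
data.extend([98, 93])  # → [6, 66, 45, 19, 85, 78, 30, 98, 93]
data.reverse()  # [93, 98, 30, 78, 85, 19, 45, 66, 6]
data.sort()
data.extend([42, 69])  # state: [6, 19, 30, 45, 66, 78, 85, 93, 98, 42, 69]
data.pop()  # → 69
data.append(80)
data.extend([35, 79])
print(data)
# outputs [6, 19, 30, 45, 66, 78, 85, 93, 98, 42, 80, 35, 79]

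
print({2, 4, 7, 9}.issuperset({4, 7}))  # True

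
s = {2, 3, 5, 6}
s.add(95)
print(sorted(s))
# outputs [2, 3, 5, 6, 95]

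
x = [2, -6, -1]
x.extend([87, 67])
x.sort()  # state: [-6, -1, 2, 67, 87]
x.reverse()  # [87, 67, 2, -1, -6]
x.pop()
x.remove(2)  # [87, 67, -1]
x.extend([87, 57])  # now [87, 67, -1, 87, 57]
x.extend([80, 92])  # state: [87, 67, -1, 87, 57, 80, 92]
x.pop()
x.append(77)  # [87, 67, -1, 87, 57, 80, 77]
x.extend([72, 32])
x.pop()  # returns 32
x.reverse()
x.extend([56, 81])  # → [72, 77, 80, 57, 87, -1, 67, 87, 56, 81]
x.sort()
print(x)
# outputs [-1, 56, 57, 67, 72, 77, 80, 81, 87, 87]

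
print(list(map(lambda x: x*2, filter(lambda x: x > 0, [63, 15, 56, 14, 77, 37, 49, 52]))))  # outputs [126, 30, 112, 28, 154, 74, 98, 104]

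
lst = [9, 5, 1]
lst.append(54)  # [9, 5, 1, 54]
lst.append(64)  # [9, 5, 1, 54, 64]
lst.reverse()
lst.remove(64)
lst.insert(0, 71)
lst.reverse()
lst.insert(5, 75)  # [9, 5, 1, 54, 71, 75]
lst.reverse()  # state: [75, 71, 54, 1, 5, 9]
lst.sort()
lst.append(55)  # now [1, 5, 9, 54, 71, 75, 55]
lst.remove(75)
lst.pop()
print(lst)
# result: [1, 5, 9, 54, 71]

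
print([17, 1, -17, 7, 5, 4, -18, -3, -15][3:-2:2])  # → [7, 4]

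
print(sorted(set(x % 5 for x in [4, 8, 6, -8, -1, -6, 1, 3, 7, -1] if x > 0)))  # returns [1, 2, 3, 4]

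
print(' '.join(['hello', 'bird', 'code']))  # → hello bird code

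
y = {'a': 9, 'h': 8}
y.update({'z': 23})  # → {'a': 9, 'h': 8, 'z': 23}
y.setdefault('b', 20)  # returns 20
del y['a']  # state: {'h': 8, 'z': 23, 'b': 20}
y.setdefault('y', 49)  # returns 49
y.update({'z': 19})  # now {'h': 8, 'z': 19, 'b': 20, 'y': 49}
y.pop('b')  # 20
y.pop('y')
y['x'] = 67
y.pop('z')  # 19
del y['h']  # {'x': 67}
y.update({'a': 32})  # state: {'x': 67, 'a': 32}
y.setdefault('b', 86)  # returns 86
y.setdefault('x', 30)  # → 67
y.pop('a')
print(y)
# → {'x': 67, 'b': 86}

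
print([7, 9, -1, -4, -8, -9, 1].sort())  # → None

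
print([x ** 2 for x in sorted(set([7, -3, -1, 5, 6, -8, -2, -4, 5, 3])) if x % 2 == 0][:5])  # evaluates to [64, 16, 4, 36]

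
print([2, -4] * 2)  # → [2, -4, 2, -4]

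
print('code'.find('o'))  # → 1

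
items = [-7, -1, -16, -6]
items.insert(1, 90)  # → [-7, 90, -1, -16, -6]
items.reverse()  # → [-6, -16, -1, 90, -7]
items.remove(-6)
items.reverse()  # [-7, 90, -1, -16]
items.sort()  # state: [-16, -7, -1, 90]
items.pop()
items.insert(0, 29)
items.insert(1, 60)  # [29, 60, -16, -7, -1]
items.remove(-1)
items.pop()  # -7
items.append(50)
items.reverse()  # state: [50, -16, 60, 29]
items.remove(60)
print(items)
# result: [50, -16, 29]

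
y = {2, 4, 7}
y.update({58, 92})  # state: {2, 4, 7, 58, 92}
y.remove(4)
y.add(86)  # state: {2, 7, 58, 86, 92}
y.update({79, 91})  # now {2, 7, 58, 79, 86, 91, 92}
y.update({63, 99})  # {2, 7, 58, 63, 79, 86, 91, 92, 99}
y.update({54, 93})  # {2, 7, 54, 58, 63, 79, 86, 91, 92, 93, 99}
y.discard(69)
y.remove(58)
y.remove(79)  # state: {2, 7, 54, 63, 86, 91, 92, 93, 99}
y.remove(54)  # {2, 7, 63, 86, 91, 92, 93, 99}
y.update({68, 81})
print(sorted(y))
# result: [2, 7, 63, 68, 81, 86, 91, 92, 93, 99]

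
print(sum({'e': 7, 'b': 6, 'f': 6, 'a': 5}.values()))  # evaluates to 24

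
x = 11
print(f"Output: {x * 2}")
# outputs Output: 22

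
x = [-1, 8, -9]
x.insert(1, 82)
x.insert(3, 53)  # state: [-1, 82, 8, 53, -9]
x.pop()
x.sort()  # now [-1, 8, 53, 82]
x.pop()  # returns 82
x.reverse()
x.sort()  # [-1, 8, 53]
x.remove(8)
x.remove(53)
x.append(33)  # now [-1, 33]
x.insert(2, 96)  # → [-1, 33, 96]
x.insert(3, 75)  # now [-1, 33, 96, 75]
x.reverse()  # [75, 96, 33, -1]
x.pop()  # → -1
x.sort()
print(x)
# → [33, 75, 96]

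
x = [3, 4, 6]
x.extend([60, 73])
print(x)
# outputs [3, 4, 6, 60, 73]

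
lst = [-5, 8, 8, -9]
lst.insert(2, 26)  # [-5, 8, 26, 8, -9]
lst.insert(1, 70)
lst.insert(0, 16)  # [16, -5, 70, 8, 26, 8, -9]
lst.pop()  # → -9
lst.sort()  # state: [-5, 8, 8, 16, 26, 70]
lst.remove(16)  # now [-5, 8, 8, 26, 70]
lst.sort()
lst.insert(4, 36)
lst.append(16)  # [-5, 8, 8, 26, 36, 70, 16]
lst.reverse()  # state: [16, 70, 36, 26, 8, 8, -5]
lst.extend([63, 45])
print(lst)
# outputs [16, 70, 36, 26, 8, 8, -5, 63, 45]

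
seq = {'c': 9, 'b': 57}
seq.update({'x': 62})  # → {'c': 9, 'b': 57, 'x': 62}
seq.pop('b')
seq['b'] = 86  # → {'c': 9, 'x': 62, 'b': 86}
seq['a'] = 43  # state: {'c': 9, 'x': 62, 'b': 86, 'a': 43}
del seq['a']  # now {'c': 9, 'x': 62, 'b': 86}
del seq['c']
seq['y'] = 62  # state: {'x': 62, 'b': 86, 'y': 62}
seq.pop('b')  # 86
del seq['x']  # {'y': 62}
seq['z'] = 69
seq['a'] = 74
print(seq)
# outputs {'y': 62, 'z': 69, 'a': 74}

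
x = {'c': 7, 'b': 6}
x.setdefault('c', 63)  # 7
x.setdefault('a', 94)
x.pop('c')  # 7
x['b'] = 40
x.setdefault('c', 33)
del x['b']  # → {'a': 94, 'c': 33}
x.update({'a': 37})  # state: {'a': 37, 'c': 33}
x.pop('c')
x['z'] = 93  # {'a': 37, 'z': 93}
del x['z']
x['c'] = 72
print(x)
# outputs {'a': 37, 'c': 72}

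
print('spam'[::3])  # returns sm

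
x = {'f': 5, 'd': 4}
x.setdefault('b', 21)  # 21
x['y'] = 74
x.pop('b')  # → 21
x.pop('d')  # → 4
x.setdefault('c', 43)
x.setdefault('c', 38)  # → 43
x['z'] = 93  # {'f': 5, 'y': 74, 'c': 43, 'z': 93}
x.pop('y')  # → 74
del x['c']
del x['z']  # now {'f': 5}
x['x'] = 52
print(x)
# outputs {'f': 5, 'x': 52}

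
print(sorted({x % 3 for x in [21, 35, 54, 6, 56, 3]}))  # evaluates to [0, 2]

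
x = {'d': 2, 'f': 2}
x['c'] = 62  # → {'d': 2, 'f': 2, 'c': 62}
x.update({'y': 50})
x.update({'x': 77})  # {'d': 2, 'f': 2, 'c': 62, 'y': 50, 'x': 77}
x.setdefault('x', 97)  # 77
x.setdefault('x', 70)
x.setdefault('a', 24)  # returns 24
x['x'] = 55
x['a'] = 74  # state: {'d': 2, 'f': 2, 'c': 62, 'y': 50, 'x': 55, 'a': 74}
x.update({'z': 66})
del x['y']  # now {'d': 2, 'f': 2, 'c': 62, 'x': 55, 'a': 74, 'z': 66}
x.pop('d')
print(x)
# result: {'f': 2, 'c': 62, 'x': 55, 'a': 74, 'z': 66}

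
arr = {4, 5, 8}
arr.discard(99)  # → {4, 5, 8}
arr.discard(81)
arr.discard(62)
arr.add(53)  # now {4, 5, 8, 53}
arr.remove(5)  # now {4, 8, 53}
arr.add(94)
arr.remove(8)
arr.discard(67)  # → {4, 53, 94}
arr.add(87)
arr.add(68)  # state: {4, 53, 68, 87, 94}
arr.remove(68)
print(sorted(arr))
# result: [4, 53, 87, 94]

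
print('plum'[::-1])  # mulp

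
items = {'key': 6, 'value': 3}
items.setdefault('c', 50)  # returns 50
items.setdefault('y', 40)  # 40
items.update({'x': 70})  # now {'key': 6, 'value': 3, 'c': 50, 'y': 40, 'x': 70}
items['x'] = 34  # {'key': 6, 'value': 3, 'c': 50, 'y': 40, 'x': 34}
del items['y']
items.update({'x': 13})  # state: {'key': 6, 'value': 3, 'c': 50, 'x': 13}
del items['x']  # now {'key': 6, 'value': 3, 'c': 50}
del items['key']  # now {'value': 3, 'c': 50}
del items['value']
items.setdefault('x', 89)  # 89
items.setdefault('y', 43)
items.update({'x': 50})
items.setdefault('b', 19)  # 19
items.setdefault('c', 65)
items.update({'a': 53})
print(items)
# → {'c': 50, 'x': 50, 'y': 43, 'b': 19, 'a': 53}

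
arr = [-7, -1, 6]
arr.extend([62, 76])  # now [-7, -1, 6, 62, 76]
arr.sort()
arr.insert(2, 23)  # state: [-7, -1, 23, 6, 62, 76]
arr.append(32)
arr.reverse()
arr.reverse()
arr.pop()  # 32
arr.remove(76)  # [-7, -1, 23, 6, 62]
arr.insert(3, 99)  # [-7, -1, 23, 99, 6, 62]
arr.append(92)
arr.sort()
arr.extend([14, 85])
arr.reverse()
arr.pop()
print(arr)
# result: [85, 14, 99, 92, 62, 23, 6, -1]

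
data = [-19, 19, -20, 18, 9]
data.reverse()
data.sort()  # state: [-20, -19, 9, 18, 19]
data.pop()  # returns 19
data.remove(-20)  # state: [-19, 9, 18]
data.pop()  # 18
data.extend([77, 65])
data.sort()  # [-19, 9, 65, 77]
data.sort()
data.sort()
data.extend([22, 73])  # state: [-19, 9, 65, 77, 22, 73]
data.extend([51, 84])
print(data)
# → [-19, 9, 65, 77, 22, 73, 51, 84]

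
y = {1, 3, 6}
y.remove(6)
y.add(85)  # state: {1, 3, 85}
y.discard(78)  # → {1, 3, 85}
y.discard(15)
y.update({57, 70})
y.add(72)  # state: {1, 3, 57, 70, 72, 85}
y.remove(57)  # {1, 3, 70, 72, 85}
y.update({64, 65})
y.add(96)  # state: {1, 3, 64, 65, 70, 72, 85, 96}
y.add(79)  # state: {1, 3, 64, 65, 70, 72, 79, 85, 96}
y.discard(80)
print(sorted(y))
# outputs [1, 3, 64, 65, 70, 72, 79, 85, 96]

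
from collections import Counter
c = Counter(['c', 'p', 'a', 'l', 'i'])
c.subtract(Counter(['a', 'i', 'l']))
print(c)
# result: Counter({'c': 1, 'p': 1, 'a': 0, 'l': 0, 'i': 0})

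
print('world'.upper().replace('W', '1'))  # 1ORLD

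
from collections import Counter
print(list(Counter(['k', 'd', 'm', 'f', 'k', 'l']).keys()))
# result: ['k', 'd', 'm', 'f', 'l']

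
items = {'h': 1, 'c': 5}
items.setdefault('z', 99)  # 99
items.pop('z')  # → 99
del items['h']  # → {'c': 5}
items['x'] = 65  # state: {'c': 5, 'x': 65}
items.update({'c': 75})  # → {'c': 75, 'x': 65}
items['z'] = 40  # {'c': 75, 'x': 65, 'z': 40}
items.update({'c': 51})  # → {'c': 51, 'x': 65, 'z': 40}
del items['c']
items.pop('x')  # 65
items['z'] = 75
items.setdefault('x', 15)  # 15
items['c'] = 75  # {'z': 75, 'x': 15, 'c': 75}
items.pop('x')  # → 15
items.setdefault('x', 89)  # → 89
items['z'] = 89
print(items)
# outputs {'z': 89, 'c': 75, 'x': 89}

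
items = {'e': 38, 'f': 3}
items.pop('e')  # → 38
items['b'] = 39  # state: {'f': 3, 'b': 39}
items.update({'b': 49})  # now {'f': 3, 'b': 49}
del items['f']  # {'b': 49}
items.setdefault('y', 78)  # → 78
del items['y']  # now {'b': 49}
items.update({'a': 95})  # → {'b': 49, 'a': 95}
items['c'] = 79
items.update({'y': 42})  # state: {'b': 49, 'a': 95, 'c': 79, 'y': 42}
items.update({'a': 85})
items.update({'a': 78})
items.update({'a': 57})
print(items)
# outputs {'b': 49, 'a': 57, 'c': 79, 'y': 42}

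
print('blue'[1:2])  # l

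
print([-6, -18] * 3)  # [-6, -18, -6, -18, -6, -18]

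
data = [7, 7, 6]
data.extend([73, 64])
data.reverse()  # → [64, 73, 6, 7, 7]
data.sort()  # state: [6, 7, 7, 64, 73]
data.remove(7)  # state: [6, 7, 64, 73]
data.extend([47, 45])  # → [6, 7, 64, 73, 47, 45]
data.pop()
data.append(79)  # [6, 7, 64, 73, 47, 79]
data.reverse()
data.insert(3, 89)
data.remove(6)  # [79, 47, 73, 89, 64, 7]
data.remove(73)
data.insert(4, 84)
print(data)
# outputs [79, 47, 89, 64, 84, 7]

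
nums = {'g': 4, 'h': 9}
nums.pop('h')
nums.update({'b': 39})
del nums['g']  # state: {'b': 39}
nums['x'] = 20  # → {'b': 39, 'x': 20}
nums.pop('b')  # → 39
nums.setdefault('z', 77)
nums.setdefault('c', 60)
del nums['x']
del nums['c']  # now {'z': 77}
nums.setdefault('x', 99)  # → 99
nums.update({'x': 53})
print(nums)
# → {'z': 77, 'x': 53}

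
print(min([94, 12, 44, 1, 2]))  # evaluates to 1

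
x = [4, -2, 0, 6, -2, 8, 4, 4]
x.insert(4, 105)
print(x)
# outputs [4, -2, 0, 6, 105, -2, 8, 4, 4]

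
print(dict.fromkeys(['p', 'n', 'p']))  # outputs {'p': None, 'n': None}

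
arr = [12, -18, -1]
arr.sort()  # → [-18, -1, 12]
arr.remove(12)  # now [-18, -1]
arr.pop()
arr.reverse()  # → [-18]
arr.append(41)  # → [-18, 41]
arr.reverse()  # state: [41, -18]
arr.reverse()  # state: [-18, 41]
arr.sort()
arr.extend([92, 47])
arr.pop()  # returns 47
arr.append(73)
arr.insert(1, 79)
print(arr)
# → [-18, 79, 41, 92, 73]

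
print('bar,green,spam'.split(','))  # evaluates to ['bar', 'green', 'spam']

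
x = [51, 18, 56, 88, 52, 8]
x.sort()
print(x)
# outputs [8, 18, 51, 52, 56, 88]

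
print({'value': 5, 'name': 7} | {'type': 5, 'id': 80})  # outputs {'value': 5, 'name': 7, 'type': 5, 'id': 80}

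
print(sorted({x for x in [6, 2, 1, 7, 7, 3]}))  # [1, 2, 3, 6, 7]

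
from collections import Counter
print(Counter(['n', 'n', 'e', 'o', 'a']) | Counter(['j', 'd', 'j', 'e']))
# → Counter({'n': 2, 'j': 2, 'e': 1, 'o': 1, 'a': 1, 'd': 1})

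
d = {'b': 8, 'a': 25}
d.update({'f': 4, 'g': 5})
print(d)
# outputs {'b': 8, 'a': 25, 'f': 4, 'g': 5}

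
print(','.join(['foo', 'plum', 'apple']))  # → foo,plum,apple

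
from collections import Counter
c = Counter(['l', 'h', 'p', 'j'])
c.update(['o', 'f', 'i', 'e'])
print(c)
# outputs Counter({'l': 1, 'h': 1, 'p': 1, 'j': 1, 'o': 1, 'f': 1, 'i': 1, 'e': 1})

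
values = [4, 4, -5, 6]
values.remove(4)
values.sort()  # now [-5, 4, 6]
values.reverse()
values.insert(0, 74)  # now [74, 6, 4, -5]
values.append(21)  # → [74, 6, 4, -5, 21]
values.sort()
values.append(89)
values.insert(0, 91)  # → [91, -5, 4, 6, 21, 74, 89]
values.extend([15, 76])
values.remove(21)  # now [91, -5, 4, 6, 74, 89, 15, 76]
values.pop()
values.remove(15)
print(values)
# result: [91, -5, 4, 6, 74, 89]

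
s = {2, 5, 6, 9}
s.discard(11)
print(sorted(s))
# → [2, 5, 6, 9]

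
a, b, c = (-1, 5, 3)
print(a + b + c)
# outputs 7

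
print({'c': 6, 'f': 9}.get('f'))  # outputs 9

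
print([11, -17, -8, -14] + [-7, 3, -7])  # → [11, -17, -8, -14, -7, 3, -7]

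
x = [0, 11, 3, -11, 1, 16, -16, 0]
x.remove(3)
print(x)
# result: [0, 11, -11, 1, 16, -16, 0]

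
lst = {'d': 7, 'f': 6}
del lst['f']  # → {'d': 7}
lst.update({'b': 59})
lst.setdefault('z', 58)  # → 58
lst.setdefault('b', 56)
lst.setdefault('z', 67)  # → 58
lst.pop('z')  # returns 58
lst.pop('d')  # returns 7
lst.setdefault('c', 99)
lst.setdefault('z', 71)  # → 71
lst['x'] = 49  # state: {'b': 59, 'c': 99, 'z': 71, 'x': 49}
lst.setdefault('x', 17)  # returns 49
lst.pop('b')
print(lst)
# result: {'c': 99, 'z': 71, 'x': 49}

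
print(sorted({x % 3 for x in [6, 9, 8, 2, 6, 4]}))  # [0, 1, 2]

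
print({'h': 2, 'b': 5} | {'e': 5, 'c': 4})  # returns {'h': 2, 'b': 5, 'e': 5, 'c': 4}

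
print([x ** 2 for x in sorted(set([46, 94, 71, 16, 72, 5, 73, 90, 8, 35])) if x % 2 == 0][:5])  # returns [64, 256, 2116, 5184, 8100]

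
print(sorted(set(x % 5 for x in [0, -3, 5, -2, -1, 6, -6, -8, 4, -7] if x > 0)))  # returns [0, 1, 4]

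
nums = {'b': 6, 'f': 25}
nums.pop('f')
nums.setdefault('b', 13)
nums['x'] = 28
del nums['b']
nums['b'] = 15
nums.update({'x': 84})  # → {'x': 84, 'b': 15}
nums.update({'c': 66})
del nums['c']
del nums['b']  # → {'x': 84}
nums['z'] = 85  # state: {'x': 84, 'z': 85}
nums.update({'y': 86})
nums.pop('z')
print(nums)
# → {'x': 84, 'y': 86}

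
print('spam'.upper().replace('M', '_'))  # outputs SPA_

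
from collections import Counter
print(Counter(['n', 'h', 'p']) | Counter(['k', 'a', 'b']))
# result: Counter({'n': 1, 'h': 1, 'p': 1, 'k': 1, 'a': 1, 'b': 1})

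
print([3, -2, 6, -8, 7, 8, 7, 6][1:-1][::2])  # [-2, -8, 8]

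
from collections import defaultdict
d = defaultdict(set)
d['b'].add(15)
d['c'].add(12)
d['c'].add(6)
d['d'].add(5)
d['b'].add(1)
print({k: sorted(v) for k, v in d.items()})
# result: {'b': [1, 15], 'c': [6, 12], 'd': [5]}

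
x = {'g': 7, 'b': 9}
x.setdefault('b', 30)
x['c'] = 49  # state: {'g': 7, 'b': 9, 'c': 49}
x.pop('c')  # 49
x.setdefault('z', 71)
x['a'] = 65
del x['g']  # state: {'b': 9, 'z': 71, 'a': 65}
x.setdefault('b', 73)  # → 9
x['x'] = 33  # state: {'b': 9, 'z': 71, 'a': 65, 'x': 33}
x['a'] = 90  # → {'b': 9, 'z': 71, 'a': 90, 'x': 33}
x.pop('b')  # 9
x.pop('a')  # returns 90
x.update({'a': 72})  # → {'z': 71, 'x': 33, 'a': 72}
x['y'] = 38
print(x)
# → {'z': 71, 'x': 33, 'a': 72, 'y': 38}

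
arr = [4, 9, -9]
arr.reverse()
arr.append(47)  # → [-9, 9, 4, 47]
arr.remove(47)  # [-9, 9, 4]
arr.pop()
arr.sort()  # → [-9, 9]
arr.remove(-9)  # [9]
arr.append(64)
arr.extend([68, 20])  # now [9, 64, 68, 20]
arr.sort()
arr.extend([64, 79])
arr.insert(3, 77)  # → [9, 20, 64, 77, 68, 64, 79]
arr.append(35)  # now [9, 20, 64, 77, 68, 64, 79, 35]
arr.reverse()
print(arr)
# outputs [35, 79, 64, 68, 77, 64, 20, 9]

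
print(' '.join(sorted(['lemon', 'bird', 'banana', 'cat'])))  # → banana bird cat lemon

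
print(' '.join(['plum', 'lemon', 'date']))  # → plum lemon date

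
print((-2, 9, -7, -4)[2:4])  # (-7, -4)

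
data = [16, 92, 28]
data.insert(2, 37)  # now [16, 92, 37, 28]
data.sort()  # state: [16, 28, 37, 92]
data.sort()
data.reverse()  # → [92, 37, 28, 16]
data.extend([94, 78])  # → [92, 37, 28, 16, 94, 78]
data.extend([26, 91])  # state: [92, 37, 28, 16, 94, 78, 26, 91]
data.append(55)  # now [92, 37, 28, 16, 94, 78, 26, 91, 55]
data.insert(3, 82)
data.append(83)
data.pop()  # 83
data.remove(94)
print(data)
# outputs [92, 37, 28, 82, 16, 78, 26, 91, 55]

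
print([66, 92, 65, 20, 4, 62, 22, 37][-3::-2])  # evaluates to [62, 20, 92]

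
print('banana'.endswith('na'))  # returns True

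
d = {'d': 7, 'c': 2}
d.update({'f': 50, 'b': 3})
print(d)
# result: {'d': 7, 'c': 2, 'f': 50, 'b': 3}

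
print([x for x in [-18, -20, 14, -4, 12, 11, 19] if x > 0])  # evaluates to [14, 12, 11, 19]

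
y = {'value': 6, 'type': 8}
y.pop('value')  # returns 6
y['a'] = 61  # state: {'type': 8, 'a': 61}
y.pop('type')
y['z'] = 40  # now {'a': 61, 'z': 40}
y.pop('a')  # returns 61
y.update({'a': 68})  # {'z': 40, 'a': 68}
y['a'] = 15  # {'z': 40, 'a': 15}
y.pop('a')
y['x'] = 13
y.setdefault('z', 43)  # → 40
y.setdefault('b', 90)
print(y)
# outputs {'z': 40, 'x': 13, 'b': 90}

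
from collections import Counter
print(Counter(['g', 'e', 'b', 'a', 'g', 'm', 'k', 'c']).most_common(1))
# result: [('g', 2)]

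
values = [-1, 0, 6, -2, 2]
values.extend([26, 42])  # [-1, 0, 6, -2, 2, 26, 42]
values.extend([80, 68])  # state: [-1, 0, 6, -2, 2, 26, 42, 80, 68]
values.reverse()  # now [68, 80, 42, 26, 2, -2, 6, 0, -1]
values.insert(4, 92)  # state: [68, 80, 42, 26, 92, 2, -2, 6, 0, -1]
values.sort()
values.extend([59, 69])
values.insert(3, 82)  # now [-2, -1, 0, 82, 2, 6, 26, 42, 68, 80, 92, 59, 69]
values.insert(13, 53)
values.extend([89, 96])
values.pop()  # 96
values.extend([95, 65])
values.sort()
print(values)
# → [-2, -1, 0, 2, 6, 26, 42, 53, 59, 65, 68, 69, 80, 82, 89, 92, 95]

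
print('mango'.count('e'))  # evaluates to 0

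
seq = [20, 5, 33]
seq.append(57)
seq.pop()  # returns 57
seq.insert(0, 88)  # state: [88, 20, 5, 33]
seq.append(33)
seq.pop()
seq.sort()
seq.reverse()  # [88, 33, 20, 5]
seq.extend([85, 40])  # [88, 33, 20, 5, 85, 40]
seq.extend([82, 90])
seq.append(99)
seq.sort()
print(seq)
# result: [5, 20, 33, 40, 82, 85, 88, 90, 99]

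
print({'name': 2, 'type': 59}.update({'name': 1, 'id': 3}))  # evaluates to None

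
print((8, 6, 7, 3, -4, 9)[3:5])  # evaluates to (3, -4)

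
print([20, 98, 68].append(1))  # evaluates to None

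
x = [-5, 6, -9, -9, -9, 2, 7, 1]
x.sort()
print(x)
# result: [-9, -9, -9, -5, 1, 2, 6, 7]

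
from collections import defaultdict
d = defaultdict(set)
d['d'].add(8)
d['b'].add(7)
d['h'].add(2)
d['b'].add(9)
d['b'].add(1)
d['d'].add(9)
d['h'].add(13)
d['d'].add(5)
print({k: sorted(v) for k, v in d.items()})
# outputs {'d': [5, 8, 9], 'b': [1, 7, 9], 'h': [2, 13]}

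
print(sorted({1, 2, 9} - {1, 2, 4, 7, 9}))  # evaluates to []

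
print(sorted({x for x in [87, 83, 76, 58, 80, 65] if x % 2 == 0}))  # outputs [58, 76, 80]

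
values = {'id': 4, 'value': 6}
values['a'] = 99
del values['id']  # {'value': 6, 'a': 99}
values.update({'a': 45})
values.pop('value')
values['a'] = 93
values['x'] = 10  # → {'a': 93, 'x': 10}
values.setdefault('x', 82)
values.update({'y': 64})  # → {'a': 93, 'x': 10, 'y': 64}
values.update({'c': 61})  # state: {'a': 93, 'x': 10, 'y': 64, 'c': 61}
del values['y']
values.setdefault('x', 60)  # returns 10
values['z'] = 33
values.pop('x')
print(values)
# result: {'a': 93, 'c': 61, 'z': 33}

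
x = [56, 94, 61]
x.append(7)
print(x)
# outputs [56, 94, 61, 7]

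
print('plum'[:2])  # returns pl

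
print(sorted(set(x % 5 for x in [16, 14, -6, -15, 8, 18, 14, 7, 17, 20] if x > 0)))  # [0, 1, 2, 3, 4]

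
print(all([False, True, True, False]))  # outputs False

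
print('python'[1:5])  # ytho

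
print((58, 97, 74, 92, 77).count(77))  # 1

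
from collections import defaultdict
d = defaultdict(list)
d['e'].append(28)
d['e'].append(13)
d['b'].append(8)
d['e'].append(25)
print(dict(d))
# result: {'e': [28, 13, 25], 'b': [8]}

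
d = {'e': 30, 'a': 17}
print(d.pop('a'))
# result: 17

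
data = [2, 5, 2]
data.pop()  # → 2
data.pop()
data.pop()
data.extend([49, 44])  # [49, 44]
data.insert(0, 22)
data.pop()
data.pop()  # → 49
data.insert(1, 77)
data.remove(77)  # [22]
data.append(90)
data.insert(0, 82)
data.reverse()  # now [90, 22, 82]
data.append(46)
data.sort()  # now [22, 46, 82, 90]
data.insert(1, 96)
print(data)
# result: [22, 96, 46, 82, 90]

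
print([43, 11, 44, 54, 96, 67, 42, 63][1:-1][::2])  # [11, 54, 67]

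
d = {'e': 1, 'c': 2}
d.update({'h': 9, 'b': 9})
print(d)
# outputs {'e': 1, 'c': 2, 'h': 9, 'b': 9}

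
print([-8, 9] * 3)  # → [-8, 9, -8, 9, -8, 9]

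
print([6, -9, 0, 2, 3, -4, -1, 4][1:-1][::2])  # [-9, 2, -4]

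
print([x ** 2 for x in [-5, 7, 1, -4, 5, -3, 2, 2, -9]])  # [25, 49, 1, 16, 25, 9, 4, 4, 81]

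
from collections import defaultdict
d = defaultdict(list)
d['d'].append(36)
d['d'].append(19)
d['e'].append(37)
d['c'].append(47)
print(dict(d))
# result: {'d': [36, 19], 'e': [37], 'c': [47]}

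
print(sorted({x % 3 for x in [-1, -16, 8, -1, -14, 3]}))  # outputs [0, 1, 2]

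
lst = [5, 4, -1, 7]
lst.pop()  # 7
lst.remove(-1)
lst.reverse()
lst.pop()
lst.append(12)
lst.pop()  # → 12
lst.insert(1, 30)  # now [4, 30]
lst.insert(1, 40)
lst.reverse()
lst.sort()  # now [4, 30, 40]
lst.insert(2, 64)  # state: [4, 30, 64, 40]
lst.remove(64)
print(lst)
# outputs [4, 30, 40]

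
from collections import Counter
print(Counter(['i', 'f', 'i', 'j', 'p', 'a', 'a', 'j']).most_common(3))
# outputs [('i', 2), ('j', 2), ('a', 2)]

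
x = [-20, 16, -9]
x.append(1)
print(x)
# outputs [-20, 16, -9, 1]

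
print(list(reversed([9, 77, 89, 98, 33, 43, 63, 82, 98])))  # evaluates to [98, 82, 63, 43, 33, 98, 89, 77, 9]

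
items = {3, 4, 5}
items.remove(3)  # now {4, 5}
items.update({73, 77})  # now {4, 5, 73, 77}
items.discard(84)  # {4, 5, 73, 77}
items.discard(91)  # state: {4, 5, 73, 77}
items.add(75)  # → {4, 5, 73, 75, 77}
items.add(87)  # {4, 5, 73, 75, 77, 87}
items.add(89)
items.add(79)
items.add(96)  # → {4, 5, 73, 75, 77, 79, 87, 89, 96}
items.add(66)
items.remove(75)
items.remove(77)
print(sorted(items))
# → [4, 5, 66, 73, 79, 87, 89, 96]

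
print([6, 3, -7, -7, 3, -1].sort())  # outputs None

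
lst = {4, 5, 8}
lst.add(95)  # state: {4, 5, 8, 95}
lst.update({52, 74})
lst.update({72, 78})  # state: {4, 5, 8, 52, 72, 74, 78, 95}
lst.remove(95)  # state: {4, 5, 8, 52, 72, 74, 78}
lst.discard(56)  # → {4, 5, 8, 52, 72, 74, 78}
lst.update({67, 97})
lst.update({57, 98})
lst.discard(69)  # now {4, 5, 8, 52, 57, 67, 72, 74, 78, 97, 98}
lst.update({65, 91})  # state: {4, 5, 8, 52, 57, 65, 67, 72, 74, 78, 91, 97, 98}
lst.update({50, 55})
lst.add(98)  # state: {4, 5, 8, 50, 52, 55, 57, 65, 67, 72, 74, 78, 91, 97, 98}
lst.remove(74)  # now {4, 5, 8, 50, 52, 55, 57, 65, 67, 72, 78, 91, 97, 98}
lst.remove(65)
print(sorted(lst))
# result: [4, 5, 8, 50, 52, 55, 57, 67, 72, 78, 91, 97, 98]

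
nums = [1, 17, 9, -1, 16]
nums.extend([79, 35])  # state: [1, 17, 9, -1, 16, 79, 35]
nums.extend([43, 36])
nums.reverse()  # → [36, 43, 35, 79, 16, -1, 9, 17, 1]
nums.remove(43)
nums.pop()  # 1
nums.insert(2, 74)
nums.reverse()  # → [17, 9, -1, 16, 79, 74, 35, 36]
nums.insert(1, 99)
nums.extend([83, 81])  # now [17, 99, 9, -1, 16, 79, 74, 35, 36, 83, 81]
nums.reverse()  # [81, 83, 36, 35, 74, 79, 16, -1, 9, 99, 17]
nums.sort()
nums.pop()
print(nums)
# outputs [-1, 9, 16, 17, 35, 36, 74, 79, 81, 83]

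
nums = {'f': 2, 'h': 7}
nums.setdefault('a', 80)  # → 80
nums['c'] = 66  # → {'f': 2, 'h': 7, 'a': 80, 'c': 66}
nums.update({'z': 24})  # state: {'f': 2, 'h': 7, 'a': 80, 'c': 66, 'z': 24}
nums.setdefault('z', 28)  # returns 24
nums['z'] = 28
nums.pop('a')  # 80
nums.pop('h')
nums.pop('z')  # 28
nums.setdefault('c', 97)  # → 66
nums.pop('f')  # 2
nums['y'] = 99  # {'c': 66, 'y': 99}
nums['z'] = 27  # {'c': 66, 'y': 99, 'z': 27}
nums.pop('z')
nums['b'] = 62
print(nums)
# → {'c': 66, 'y': 99, 'b': 62}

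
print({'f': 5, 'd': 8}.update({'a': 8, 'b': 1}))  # None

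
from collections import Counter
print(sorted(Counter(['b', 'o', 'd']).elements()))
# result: ['b', 'd', 'o']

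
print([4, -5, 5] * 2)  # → [4, -5, 5, 4, -5, 5]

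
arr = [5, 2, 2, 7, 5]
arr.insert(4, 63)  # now [5, 2, 2, 7, 63, 5]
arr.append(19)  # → [5, 2, 2, 7, 63, 5, 19]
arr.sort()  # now [2, 2, 5, 5, 7, 19, 63]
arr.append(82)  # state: [2, 2, 5, 5, 7, 19, 63, 82]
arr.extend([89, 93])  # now [2, 2, 5, 5, 7, 19, 63, 82, 89, 93]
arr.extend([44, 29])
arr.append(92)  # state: [2, 2, 5, 5, 7, 19, 63, 82, 89, 93, 44, 29, 92]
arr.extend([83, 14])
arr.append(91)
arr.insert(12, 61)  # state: [2, 2, 5, 5, 7, 19, 63, 82, 89, 93, 44, 29, 61, 92, 83, 14, 91]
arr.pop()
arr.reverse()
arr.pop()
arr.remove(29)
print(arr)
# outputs [14, 83, 92, 61, 44, 93, 89, 82, 63, 19, 7, 5, 5, 2]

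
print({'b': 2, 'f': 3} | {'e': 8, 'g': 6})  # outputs {'b': 2, 'f': 3, 'e': 8, 'g': 6}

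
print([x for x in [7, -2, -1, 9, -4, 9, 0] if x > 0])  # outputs [7, 9, 9]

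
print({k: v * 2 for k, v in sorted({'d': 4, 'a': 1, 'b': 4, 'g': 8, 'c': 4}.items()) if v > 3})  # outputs {'b': 8, 'c': 8, 'd': 8, 'g': 16}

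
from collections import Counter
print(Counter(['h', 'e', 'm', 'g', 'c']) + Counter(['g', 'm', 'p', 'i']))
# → Counter({'m': 2, 'g': 2, 'h': 1, 'e': 1, 'c': 1, 'p': 1, 'i': 1})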